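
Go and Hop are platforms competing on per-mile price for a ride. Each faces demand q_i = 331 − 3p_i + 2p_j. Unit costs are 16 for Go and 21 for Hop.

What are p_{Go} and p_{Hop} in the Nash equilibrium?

Go's profit: π = (p_{Go} − 16)(331 − 3p_{Go} + 2p_{Hop}).
∂π/∂p_{Go} = 379 − 6p_{Go} + 2p_{Hop} = 0 ⇒ p_{Go} = 379/6 + (1/3)p_{Hop}.
Similarly p_{Hop} = 197/3 + (1/3)p_{Go}.
Substituting the second reaction function into the first: p_{Go} = 379/6 + (1/3)(197/3 + (1/3)p_{Go}), which gives (8/9)p_{Go} = 1531/18 ⇒ p_{Go} = 95.6875.
Then p_{Hop} = 197/3 + (1/3)·95.6875 = 97.5625.

95.6875, 97.5625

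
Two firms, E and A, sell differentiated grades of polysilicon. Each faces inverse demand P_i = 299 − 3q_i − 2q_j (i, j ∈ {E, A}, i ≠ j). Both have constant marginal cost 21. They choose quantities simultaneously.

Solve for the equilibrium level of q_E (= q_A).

34.75

Firm E's profit: π = q_E(299 − 3q_E − 2q_A) − 21q_E.
∂π/∂q_E = 278 − 6q_E − 2q_A = 0 ⇒ q_E = 139/3 − (1/3)q_A.
By symmetry q_A = q_E; substituting into the reaction function, (4/3)q_E = 139/3 and q_E = 34.75.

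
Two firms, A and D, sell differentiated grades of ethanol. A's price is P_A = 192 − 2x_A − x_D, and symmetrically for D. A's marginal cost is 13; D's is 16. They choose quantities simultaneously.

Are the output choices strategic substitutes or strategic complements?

Firm A's profit: π = x_A(192 − 2x_A − x_D) − 13x_A.
∂π/∂x_A = 179 − 4x_A − x_D = 0 ⇒ x_A = 44.75 − 0.25x_D.
The best-response slope dx_A/dx_D = −0.25 < 0: the reaction function is downward-sloping, so the choices are strategic substitutes.

strategic substitutes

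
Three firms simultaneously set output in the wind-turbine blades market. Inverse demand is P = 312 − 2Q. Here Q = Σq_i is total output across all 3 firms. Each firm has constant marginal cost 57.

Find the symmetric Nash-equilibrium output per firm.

31.875

A representative firm's profit is π_i = q_i(312 − 2Q) − 57q_i, with Q = q_i + Σ_{j≠i} q_j.
First-order condition: 255 − 4q_i − 2Σ_{j≠i} q_j = 0.
In a symmetric equilibrium every firm chooses the same q, so Σ_{j≠i} q_j = 2q. The condition becomes 255 − 8q = 0, giving q = 255/8 = 31.875.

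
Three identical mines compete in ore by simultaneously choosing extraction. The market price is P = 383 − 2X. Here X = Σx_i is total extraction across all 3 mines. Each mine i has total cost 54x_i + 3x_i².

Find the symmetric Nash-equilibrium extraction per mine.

A representative mine's profit is π_i = x_i(383 − 2X) − 54x_i − 3x_i², with X = x_i + Σ_{j≠i} x_j.
First-order condition: 329 − 10x_i − 2Σ_{j≠i} x_j = 0.
With identical mines, set every x_j = x: then 329 − 10x − 4x = 0, i.e. x = 329/14 = 23.5.

23.5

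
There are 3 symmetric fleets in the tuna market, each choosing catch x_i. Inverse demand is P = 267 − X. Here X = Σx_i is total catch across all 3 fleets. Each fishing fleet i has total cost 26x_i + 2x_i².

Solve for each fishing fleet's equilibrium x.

30.125

A representative fishing fleet's profit is π_i = x_i(267 − X) − 26x_i − 2x_i², with X = x_i + Σ_{j≠i} x_j.
First-order condition: 241 − 6x_i − Σ_{j≠i} x_j = 0.
In a symmetric equilibrium every fishing fleet chooses the same x, so Σ_{j≠i} x_j = 2x. The condition becomes 241 − 8x = 0, giving x = 241/8 = 30.125.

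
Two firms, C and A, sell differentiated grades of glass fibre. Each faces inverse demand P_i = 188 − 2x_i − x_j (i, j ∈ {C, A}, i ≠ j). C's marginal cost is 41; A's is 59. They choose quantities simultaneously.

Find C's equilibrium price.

102.2

Firm C's profit: π = x_C(188 − 2x_C − x_A) − 41x_C.
∂π/∂x_C = 147 − 4x_C − x_A = 0 ⇒ x_C = 36.75 − 0.25x_A.
Similarly x_A = 32.25 − 0.25x_C.
Substituting the second reaction function into the first: x_C = 36.75 − 0.25(32.25 − 0.25x_C), which gives 0.9375x_C = 28.6875 ⇒ x_C = 30.6.
Then x_A = 32.25 − 0.25·30.6 = 24.6.
P_C = 188 − 2·30.6 − 24.6 = 102.2.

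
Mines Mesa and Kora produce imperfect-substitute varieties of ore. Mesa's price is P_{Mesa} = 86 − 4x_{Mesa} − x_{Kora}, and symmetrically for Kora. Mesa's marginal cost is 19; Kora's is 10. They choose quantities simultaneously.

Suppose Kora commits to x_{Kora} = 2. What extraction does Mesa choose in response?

8.125

Mine Mesa's profit: π = x_{Mesa}(86 − 4x_{Mesa} − x_{Kora}) − 19x_{Mesa}.
∂π/∂x_{Mesa} = 67 − 8x_{Mesa} − x_{Kora} = 0 ⇒ x_{Mesa} = 8.375 − 0.125x_{Kora}.
At x_{Kora} = 2: x_{Mesa} = 8.375 − 0.125·2 = 8.125.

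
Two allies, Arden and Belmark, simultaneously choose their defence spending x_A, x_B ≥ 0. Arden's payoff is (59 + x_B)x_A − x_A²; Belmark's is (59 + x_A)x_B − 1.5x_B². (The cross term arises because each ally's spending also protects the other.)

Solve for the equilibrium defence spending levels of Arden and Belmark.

47.2, 35.4

Expanding Arden's payoff: 59x_A + x_Bx_A − x_A².
∂π/∂x_A = 59 + x_B − 2x_A = 0, so x_A = 29.5 + 0.5x_B.
Likewise for Belmark: x_B = 59/3 + (1/3)x_A.
Plugging x_B into Arden's best response: x_A = 29.5 + 0.5(59/3 + (1/3)x_A) ⇒ (5/6)x_A = 118/3, so x_A = 47.2.
Then x_B = 59/3 + (1/3)·47.2 = 35.4.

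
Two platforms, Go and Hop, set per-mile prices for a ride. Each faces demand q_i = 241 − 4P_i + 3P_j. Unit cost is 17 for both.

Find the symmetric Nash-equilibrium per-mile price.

Go's profit: π = (P_{Go} − 17)(241 − 4P_{Go} + 3P_{Hop}).
∂π/∂P_{Go} = 309 − 8P_{Go} + 3P_{Hop} = 0 ⇒ P_{Go} = 38.625 + 0.375P_{Hop}.
The game is symmetric, so in equilibrium P_{Hop} = P_{Go}: the reaction function gives 0.625P_{Go} = 38.625, hence P_{Go} = 61.8.

61.8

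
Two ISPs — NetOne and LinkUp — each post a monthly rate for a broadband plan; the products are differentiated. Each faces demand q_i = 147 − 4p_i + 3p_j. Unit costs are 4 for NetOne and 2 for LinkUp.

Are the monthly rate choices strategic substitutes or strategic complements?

strategic complements

NetOne's profit: π = (p_{NetOne} − 4)(147 − 4p_{NetOne} + 3p_{LinkUp}).
∂π/∂p_{NetOne} = 163 − 8p_{NetOne} + 3p_{LinkUp} = 0 ⇒ p_{NetOne} = 20.375 + 0.375p_{LinkUp}.
The best-response slope dp_{NetOne}/dp_{LinkUp} = 0.375 > 0: the reaction function is upward-sloping, so the choices are strategic complements.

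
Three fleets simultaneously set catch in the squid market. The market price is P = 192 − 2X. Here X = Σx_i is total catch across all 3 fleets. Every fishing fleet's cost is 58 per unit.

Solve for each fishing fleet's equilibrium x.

16.75

A representative fishing fleet's profit is π_i = x_i(192 − 2X) − 58x_i, with X = x_i + Σ_{j≠i} x_j.
First-order condition: 134 − 4x_i − 2Σ_{j≠i} x_j = 0.
In a symmetric equilibrium every fishing fleet chooses the same x, so Σ_{j≠i} x_j = 2x. The condition becomes 134 − 8x = 0, giving x = 134/8 = 16.75.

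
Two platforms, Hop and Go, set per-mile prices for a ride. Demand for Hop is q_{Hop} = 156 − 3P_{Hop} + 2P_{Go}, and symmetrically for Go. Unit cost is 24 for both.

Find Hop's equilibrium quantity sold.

Hop's profit: π = (P_{Hop} − 24)(156 − 3P_{Hop} + 2P_{Go}).
∂π/∂P_{Hop} = 228 − 6P_{Hop} + 2P_{Go} = 0 ⇒ P_{Hop} = 38 + (1/3)P_{Go}.
The game is symmetric, so in equilibrium P_{Go} = P_{Hop}: the reaction function gives (2/3)P_{Hop} = 38, hence P_{Hop} = 57.
q_{Hop} = 156 − 3·57 + 2·57 = 99.

99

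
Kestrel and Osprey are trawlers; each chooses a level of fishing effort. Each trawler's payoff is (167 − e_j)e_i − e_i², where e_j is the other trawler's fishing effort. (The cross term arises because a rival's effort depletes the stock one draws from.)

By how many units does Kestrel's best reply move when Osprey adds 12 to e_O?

Kestrel's payoff is (167 − e_O)e_K − e_K².
∂π/∂e_K = 167 − e_O − 2e_K = 0, so e_K = 83.5 − 0.5e_O.
The reaction-function slope is −0.5, so a 12-unit rise in e_O moves e_K by −0.5 × 12 = −6. Kestrel's best response falls — the actions are strategic substitutes.

-6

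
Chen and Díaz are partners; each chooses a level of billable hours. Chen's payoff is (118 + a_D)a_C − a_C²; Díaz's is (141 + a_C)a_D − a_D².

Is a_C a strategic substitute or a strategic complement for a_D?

strategic complements

Expanding Chen's payoff: 118a_C + a_Da_C − a_C².
∂π/∂a_C = 118 + a_D − 2a_C = 0, so a_C = 59 + 0.5a_D.
The best-response slope da_C/da_D = 0.5 > 0: the reaction function is upward-sloping, so the choices are strategic complements.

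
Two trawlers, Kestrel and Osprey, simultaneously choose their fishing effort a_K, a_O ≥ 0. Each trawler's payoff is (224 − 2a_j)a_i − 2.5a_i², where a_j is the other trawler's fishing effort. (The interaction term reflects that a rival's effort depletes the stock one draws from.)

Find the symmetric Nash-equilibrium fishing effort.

Kestrel's payoff is (224 − 2a_O)a_K − 2.5a_K².
∂π/∂a_K = 224 − 2a_O − 5a_K = 0, so a_K = 44.8 − 0.4a_O.
By symmetry a_O = a_K; substituting into the reaction function, 1.4a_K = 44.8 and a_K = 32.

32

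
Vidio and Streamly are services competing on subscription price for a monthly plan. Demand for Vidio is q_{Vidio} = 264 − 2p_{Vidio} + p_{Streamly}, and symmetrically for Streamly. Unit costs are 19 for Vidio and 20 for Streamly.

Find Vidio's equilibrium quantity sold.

Vidio's profit: π = (p_{Vidio} − 19)(264 − 2p_{Vidio} + p_{Streamly}).
∂π/∂p_{Vidio} = 302 − 4p_{Vidio} + p_{Streamly} = 0 ⇒ p_{Vidio} = 75.5 + 0.25p_{Streamly}.
Similarly p_{Streamly} = 76 + 0.25p_{Vidio}.
Plugging p_{Streamly} into Vidio's best response: p_{Vidio} = 75.5 + 0.25(76 + 0.25p_{Vidio}) ⇒ 0.9375p_{Vidio} = 94.5, so p_{Vidio} = 100.8.
Then p_{Streamly} = 76 + 0.25·100.8 = 101.2.
q_{Vidio} = 264 − 2·100.8 + 101.2 = 163.6.

163.6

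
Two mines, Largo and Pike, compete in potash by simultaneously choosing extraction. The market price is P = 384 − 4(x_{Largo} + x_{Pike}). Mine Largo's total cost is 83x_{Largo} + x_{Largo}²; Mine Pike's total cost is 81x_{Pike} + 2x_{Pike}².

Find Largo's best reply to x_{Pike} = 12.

Mine Largo's profit: π = x_{Largo}(384 − 4(x_{Largo} + x_{Pike})) − 83x_{Largo} − x_{Largo}².
∂π/∂x_{Largo} = 301 − 10x_{Largo} − 4x_{Pike} = 0, so x_{Largo} = 30.1 − 0.4x_{Pike}.
At x_{Pike} = 12: x_{Largo} = 30.1 − 0.4·12 = 25.3.

25.3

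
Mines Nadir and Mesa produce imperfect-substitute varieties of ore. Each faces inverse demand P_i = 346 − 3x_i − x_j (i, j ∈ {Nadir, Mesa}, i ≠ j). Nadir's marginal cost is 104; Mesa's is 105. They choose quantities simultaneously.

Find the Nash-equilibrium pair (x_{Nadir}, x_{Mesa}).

34.6, 34.4

Mine Nadir's profit: π = x_{Nadir}(346 − 3x_{Nadir} − x_{Mesa}) − 104x_{Nadir}.
∂π/∂x_{Nadir} = 242 − 6x_{Nadir} − x_{Mesa} = 0 ⇒ x_{Nadir} = 121/3 − (1/6)x_{Mesa}.
Similarly x_{Mesa} = 241/6 − (1/6)x_{Nadir}.
Solving the two reaction functions simultaneously: (1 − (−1/6)(−1/6))x_{Nadir} = 121/3 − (1/6)·(241/6), so (35/36)x_{Nadir} = 1211/36 and x_{Nadir} = 34.6.
Then x_{Mesa} = 241/6 − (1/6)·34.6 = 34.4.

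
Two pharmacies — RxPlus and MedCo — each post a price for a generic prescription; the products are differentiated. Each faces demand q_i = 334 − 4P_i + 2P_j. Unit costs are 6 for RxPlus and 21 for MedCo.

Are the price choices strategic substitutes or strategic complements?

RxPlus's profit: π = (P_{RxPlus} − 6)(334 − 4P_{RxPlus} + 2P_{MedCo}).
∂π/∂P_{RxPlus} = 358 − 8P_{RxPlus} + 2P_{MedCo} = 0 ⇒ P_{RxPlus} = 44.75 + 0.25P_{MedCo}.
The best-response slope dP_{RxPlus}/dP_{MedCo} = 0.25 > 0: the reaction function is upward-sloping, so the choices are strategic complements.

strategic complements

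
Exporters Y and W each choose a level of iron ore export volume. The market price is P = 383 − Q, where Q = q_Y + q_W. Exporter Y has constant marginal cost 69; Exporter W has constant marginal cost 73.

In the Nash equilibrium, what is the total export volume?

Exporter Y's profit: π = q_Y(383 − (q_Y + q_W)) − 69q_Y.
∂π/∂q_Y = 314 − 2q_Y − q_W = 0, so q_Y = 157 − 0.5q_W.
By the same steps for W: q_W = 155 − 0.5q_Y.
Solving the two reaction functions simultaneously: (1 − (−0.5)(−0.5))q_Y = 157 − 0.5·155, so 0.75q_Y = 79.5 and q_Y = 106.
Then q_W = 155 − 0.5·106 = 102.
Total export volume: 106 + 102 = 208.

208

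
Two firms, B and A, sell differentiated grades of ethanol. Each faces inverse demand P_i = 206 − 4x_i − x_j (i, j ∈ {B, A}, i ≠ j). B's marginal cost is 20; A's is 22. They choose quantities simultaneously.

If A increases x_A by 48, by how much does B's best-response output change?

-6

Firm B's profit: π = x_B(206 − 4x_B − x_A) − 20x_B.
∂π/∂x_B = 186 − 8x_B − x_A = 0 ⇒ x_B = 23.25 − 0.125x_A.
The reaction-function slope is −0.125, so a 48-unit rise in x_A moves x_B by −0.125 × 48 = −6. B's best response falls — the actions are strategic substitutes.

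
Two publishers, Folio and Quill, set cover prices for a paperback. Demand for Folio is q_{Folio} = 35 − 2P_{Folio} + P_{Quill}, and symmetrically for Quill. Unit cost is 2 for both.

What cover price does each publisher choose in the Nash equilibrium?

13

Folio's profit: π = (P_{Folio} − 2)(35 − 2P_{Folio} + P_{Quill}).
∂π/∂P_{Folio} = 39 − 4P_{Folio} + P_{Quill} = 0 ⇒ P_{Folio} = 9.75 + 0.25P_{Quill}.
The game is symmetric, so in equilibrium P_{Quill} = P_{Folio}: the reaction function gives 0.75P_{Folio} = 9.75, hence P_{Folio} = 13.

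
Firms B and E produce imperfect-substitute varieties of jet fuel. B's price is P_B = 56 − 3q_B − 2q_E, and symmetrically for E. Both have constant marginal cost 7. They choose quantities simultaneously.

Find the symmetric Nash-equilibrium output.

Firm B's profit: π = q_B(56 − 3q_B − 2q_E) − 7q_B.
∂π/∂q_B = 49 − 6q_B − 2q_E = 0 ⇒ q_B = 49/6 − (1/3)q_E.
Setting q_B = q_E in the reaction function: q_B = 49/6 − (1/3)q_B, so q_B = (49/6) / (4/3) = 6.125.

6.125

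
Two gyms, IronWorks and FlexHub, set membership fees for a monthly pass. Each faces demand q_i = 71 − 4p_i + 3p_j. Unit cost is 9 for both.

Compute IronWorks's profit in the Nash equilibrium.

IronWorks's profit: π = (p_{IronWorks} − 9)(71 − 4p_{IronWorks} + 3p_{FlexHub}).
∂π/∂p_{IronWorks} = 107 − 8p_{IronWorks} + 3p_{FlexHub} = 0 ⇒ p_{IronWorks} = 13.375 + 0.375p_{FlexHub}.
By symmetry p_{FlexHub} = p_{IronWorks}; substituting into the reaction function, 0.625p_{IronWorks} = 13.375 and p_{IronWorks} = 21.4.
q_{IronWorks} = 71 − 4·21.4 + 3·21.4 = 49.6.
Profit = (21.4 − 9)·49.6 = 615.04.

615.04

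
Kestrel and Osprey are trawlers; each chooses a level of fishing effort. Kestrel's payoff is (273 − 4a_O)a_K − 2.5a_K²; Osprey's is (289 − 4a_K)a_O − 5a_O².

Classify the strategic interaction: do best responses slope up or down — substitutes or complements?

Expanding Kestrel's payoff: 273a_K − 4a_Oa_K − 2.5a_K².
∂π/∂a_K = 273 − 4a_O − 5a_K = 0, so a_K = 54.6 − 0.8a_O.
The best-response slope da_K/da_O = −0.8 < 0: the reaction function is downward-sloping, so the choices are strategic substitutes.

strategic substitutes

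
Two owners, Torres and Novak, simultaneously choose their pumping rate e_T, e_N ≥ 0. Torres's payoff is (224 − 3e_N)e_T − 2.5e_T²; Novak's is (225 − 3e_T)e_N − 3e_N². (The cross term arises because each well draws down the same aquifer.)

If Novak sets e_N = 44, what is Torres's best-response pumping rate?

Expanding Torres's payoff: 224e_T − 3e_Ne_T − 2.5e_T².
∂π/∂e_T = 224 − 3e_N − 5e_T = 0, so e_T = 44.8 − 0.6e_N.
At e_N = 44: e_T = 44.8 − 0.6·44 = 18.4.

18.4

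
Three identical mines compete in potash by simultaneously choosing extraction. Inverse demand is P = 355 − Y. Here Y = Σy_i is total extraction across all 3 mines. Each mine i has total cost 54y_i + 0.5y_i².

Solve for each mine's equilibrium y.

60.2

A representative mine's profit is π_i = y_i(355 − Y) − 54y_i − 0.5y_i², with Y = y_i + Σ_{j≠i} y_j.
First-order condition: 301 − 3y_i − Σ_{j≠i} y_j = 0.
With identical mines, set every y_j = y: then 301 − 3y − 2y = 0, i.e. y = 301/5 = 60.2.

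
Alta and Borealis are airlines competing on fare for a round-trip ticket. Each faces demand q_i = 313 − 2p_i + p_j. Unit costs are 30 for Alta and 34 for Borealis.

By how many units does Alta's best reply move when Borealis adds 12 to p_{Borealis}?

3

Alta's profit: π = (p_{Alta} − 30)(313 − 2p_{Alta} + p_{Borealis}).
∂π/∂p_{Alta} = 373 − 4p_{Alta} + p_{Borealis} = 0 ⇒ p_{Alta} = 93.25 + 0.25p_{Borealis}.
The reaction-function slope is 0.25, so a 12-unit rise in p_{Borealis} moves p_{Alta} by 0.25 × 12 = 3. Alta's best response rises — the actions are strategic complements.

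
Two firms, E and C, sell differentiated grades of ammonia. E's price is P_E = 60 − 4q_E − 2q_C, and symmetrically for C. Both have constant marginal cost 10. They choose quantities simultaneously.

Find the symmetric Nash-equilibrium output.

5

Firm E's profit: π = q_E(60 − 4q_E − 2q_C) − 10q_E.
∂π/∂q_E = 50 − 8q_E − 2q_C = 0 ⇒ q_E = 6.25 − 0.25q_C.
Setting q_E = q_C in the reaction function: q_E = 6.25 − 0.25q_E, so q_E = 6.25 / 1.25 = 5.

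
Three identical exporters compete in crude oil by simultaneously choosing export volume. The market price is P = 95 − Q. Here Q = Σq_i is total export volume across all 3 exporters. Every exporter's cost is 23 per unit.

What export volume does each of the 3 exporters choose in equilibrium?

A representative exporter's profit is π_i = q_i(95 − Q) − 23q_i, with Q = q_i + Σ_{j≠i} q_j.
First-order condition: 72 − 2q_i − Σ_{j≠i} q_j = 0.
In a symmetric equilibrium every exporter chooses the same q, so Σ_{j≠i} q_j = 2q. The condition becomes 72 − 4q = 0, giving q = 72/4 = 18.

18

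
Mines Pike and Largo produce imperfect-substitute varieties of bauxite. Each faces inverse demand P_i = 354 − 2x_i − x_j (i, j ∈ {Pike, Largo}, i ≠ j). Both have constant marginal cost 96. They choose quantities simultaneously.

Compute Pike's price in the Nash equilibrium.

Mine Pike's profit: π = x_{Pike}(354 − 2x_{Pike} − x_{Largo}) − 96x_{Pike}.
∂π/∂x_{Pike} = 258 − 4x_{Pike} − x_{Largo} = 0 ⇒ x_{Pike} = 64.5 − 0.25x_{Largo}.
The game is symmetric, so in equilibrium x_{Largo} = x_{Pike}: the reaction function gives 1.25x_{Pike} = 64.5, hence x_{Pike} = 51.6.
P_{Pike} = 354 − 2·51.6 − 51.6 = 199.2.

199.2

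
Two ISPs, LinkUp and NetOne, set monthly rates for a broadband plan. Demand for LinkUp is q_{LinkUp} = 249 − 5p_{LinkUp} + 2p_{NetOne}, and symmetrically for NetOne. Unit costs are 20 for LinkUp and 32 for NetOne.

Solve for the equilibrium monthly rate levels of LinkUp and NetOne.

LinkUp's profit: π = (p_{LinkUp} − 20)(249 − 5p_{LinkUp} + 2p_{NetOne}).
∂π/∂p_{LinkUp} = 349 − 10p_{LinkUp} + 2p_{NetOne} = 0 ⇒ p_{LinkUp} = 34.9 + 0.2p_{NetOne}.
Similarly p_{NetOne} = 40.9 + 0.2p_{LinkUp}.
Plugging p_{NetOne} into LinkUp's best response: p_{LinkUp} = 34.9 + 0.2(40.9 + 0.2p_{LinkUp}) ⇒ 0.96p_{LinkUp} = 43.08, so p_{LinkUp} = 44.875.
Then p_{NetOne} = 40.9 + 0.2·44.875 = 49.875.

44.875, 49.875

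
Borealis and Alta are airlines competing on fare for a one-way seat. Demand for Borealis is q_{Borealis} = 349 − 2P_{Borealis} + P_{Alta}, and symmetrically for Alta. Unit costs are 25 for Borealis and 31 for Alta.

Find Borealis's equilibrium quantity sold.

217.6

Borealis's profit: π = (P_{Borealis} − 25)(349 − 2P_{Borealis} + P_{Alta}).
∂π/∂P_{Borealis} = 399 − 4P_{Borealis} + P_{Alta} = 0 ⇒ P_{Borealis} = 99.75 + 0.25P_{Alta}.
Similarly P_{Alta} = 102.75 + 0.25P_{Borealis}.
Solving the two reaction functions simultaneously: (1 − (0.25)(0.25))P_{Borealis} = 99.75 + 0.25·102.75, so 0.9375P_{Borealis} = 125.4375 and P_{Borealis} = 133.8.
Then P_{Alta} = 102.75 + 0.25·133.8 = 136.2.
q_{Borealis} = 349 − 2·133.8 + 136.2 = 217.6.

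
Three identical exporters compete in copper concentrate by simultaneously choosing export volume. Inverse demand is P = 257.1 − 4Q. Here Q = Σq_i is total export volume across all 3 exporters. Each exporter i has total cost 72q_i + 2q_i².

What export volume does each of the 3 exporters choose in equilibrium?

9.255

A representative exporter's profit is π_i = q_i(257.1 − 4Q) − 72q_i − 2q_i², with Q = q_i + Σ_{j≠i} q_j.
First-order condition: 185.1 − 12q_i − 4Σ_{j≠i} q_j = 0.
Imposing symmetry (q_j = q for all j) turns Σ_{j≠i} q_j into 2q, so 185.1 = 20q and q = 9.255.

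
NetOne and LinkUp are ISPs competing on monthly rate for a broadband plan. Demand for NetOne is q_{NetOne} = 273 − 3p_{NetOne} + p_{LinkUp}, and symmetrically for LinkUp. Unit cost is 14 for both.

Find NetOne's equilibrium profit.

NetOne's profit: π = (p_{NetOne} − 14)(273 − 3p_{NetOne} + p_{LinkUp}).
∂π/∂p_{NetOne} = 315 − 6p_{NetOne} + p_{LinkUp} = 0 ⇒ p_{NetOne} = 52.5 + (1/6)p_{LinkUp}.
The game is symmetric, so in equilibrium p_{LinkUp} = p_{NetOne}: the reaction function gives (5/6)p_{NetOne} = 52.5, hence p_{NetOne} = 63.
q_{NetOne} = 273 − 3·63 + 63 = 147.
Profit = (63 − 14)·147 = 7203.

7203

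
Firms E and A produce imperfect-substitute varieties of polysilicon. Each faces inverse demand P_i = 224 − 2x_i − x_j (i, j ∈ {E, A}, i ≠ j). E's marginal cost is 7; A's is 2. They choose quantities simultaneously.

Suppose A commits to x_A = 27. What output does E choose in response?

47.5

Firm E's profit: π = x_E(224 − 2x_E − x_A) − 7x_E.
∂π/∂x_E = 217 − 4x_E − x_A = 0 ⇒ x_E = 54.25 − 0.25x_A.
At x_A = 27: x_E = 54.25 − 0.25·27 = 47.5.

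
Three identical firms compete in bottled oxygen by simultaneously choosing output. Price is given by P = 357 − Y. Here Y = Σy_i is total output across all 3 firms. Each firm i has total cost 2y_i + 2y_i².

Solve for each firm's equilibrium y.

A representative firm's profit is π_i = y_i(357 − Y) − 2y_i − 2y_i², with Y = y_i + Σ_{j≠i} y_j.
First-order condition: 355 − 6y_i − Σ_{j≠i} y_j = 0.
With identical firms, set every y_j = y: then 355 − 6y − 2y = 0, i.e. y = 355/8 = 44.375.

44.375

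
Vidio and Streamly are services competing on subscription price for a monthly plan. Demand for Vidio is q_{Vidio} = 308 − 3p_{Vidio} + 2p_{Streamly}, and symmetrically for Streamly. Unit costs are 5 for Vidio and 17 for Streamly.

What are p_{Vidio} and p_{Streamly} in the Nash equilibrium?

Vidio's profit: π = (p_{Vidio} − 5)(308 − 3p_{Vidio} + 2p_{Streamly}).
∂π/∂p_{Vidio} = 323 − 6p_{Vidio} + 2p_{Streamly} = 0 ⇒ p_{Vidio} = 323/6 + (1/3)p_{Streamly}.
Similarly p_{Streamly} = 359/6 + (1/3)p_{Vidio}.
Solving the two reaction functions simultaneously: (1 − (1/3)(1/3))p_{Vidio} = 323/6 + (1/3)·(359/6), so (8/9)p_{Vidio} = 664/9 and p_{Vidio} = 83.
Then p_{Streamly} = 359/6 + (1/3)·83 = 87.5.

83, 87.5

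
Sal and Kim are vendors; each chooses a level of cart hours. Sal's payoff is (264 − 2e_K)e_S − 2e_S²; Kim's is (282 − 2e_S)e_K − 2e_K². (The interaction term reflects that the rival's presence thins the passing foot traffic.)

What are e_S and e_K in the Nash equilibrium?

41, 50

Expanding Sal's payoff: 264e_S − 2e_Ke_S − 2e_S².
∂π/∂e_S = 264 − 2e_K − 4e_S = 0, so e_S = 66 − 0.5e_K.
Likewise for Kim: e_K = 70.5 − 0.5e_S.
Plugging e_K into Sal's best response: e_S = 66 − 0.5(70.5 − 0.5e_S) ⇒ 0.75e_S = 30.75, so e_S = 41.
Then e_K = 70.5 − 0.5·41 = 50.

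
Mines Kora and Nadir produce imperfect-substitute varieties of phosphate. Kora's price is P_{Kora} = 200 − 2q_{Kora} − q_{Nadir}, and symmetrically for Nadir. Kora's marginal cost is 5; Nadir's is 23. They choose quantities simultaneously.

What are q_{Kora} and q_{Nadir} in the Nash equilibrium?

Mine Kora's profit: π = q_{Kora}(200 − 2q_{Kora} − q_{Nadir}) − 5q_{Kora}.
∂π/∂q_{Kora} = 195 − 4q_{Kora} − q_{Nadir} = 0 ⇒ q_{Kora} = 48.75 − 0.25q_{Nadir}.
Similarly q_{Nadir} = 44.25 − 0.25q_{Kora}.
Substituting the second reaction function into the first: q_{Kora} = 48.75 − 0.25(44.25 − 0.25q_{Kora}), which gives 0.9375q_{Kora} = 37.6875 ⇒ q_{Kora} = 40.2.
Then q_{Nadir} = 44.25 − 0.25·40.2 = 34.2.

40.2, 34.2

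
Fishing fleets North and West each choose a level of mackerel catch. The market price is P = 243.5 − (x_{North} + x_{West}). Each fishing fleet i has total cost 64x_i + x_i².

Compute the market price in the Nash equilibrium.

Fishing fleet North's profit: π = x_{North}(243.5 − (x_{North} + x_{West})) − 64x_{North} − x_{North}².
∂π/∂x_{North} = 179.5 − 4x_{North} − x_{West} = 0, so x_{North} = 44.875 − 0.25x_{West}.
By symmetry x_{West} = x_{North}; substituting into the reaction function, 1.25x_{North} = 44.875 and x_{North} = 35.9.
Equilibrium price: P = 243.5 − 71.8 = 171.7.

171.7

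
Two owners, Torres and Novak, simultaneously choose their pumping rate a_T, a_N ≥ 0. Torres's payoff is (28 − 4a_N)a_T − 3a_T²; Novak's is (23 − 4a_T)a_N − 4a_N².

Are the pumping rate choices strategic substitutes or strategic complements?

Expanding Torres's payoff: 28a_T − 4a_Na_T − 3a_T².
∂π/∂a_T = 28 − 4a_N − 6a_T = 0, so a_T = 14/3 − (2/3)a_N.
The best-response slope da_T/da_N = −2/3 < 0: the reaction function is downward-sloping, so the choices are strategic substitutes.

strategic substitutes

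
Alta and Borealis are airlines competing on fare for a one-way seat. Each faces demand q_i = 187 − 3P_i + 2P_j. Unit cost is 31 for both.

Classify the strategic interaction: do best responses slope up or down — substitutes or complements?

strategic complements

Alta's profit: π = (P_{Alta} − 31)(187 − 3P_{Alta} + 2P_{Borealis}).
∂π/∂P_{Alta} = 280 − 6P_{Alta} + 2P_{Borealis} = 0 ⇒ P_{Alta} = 140/3 + (1/3)P_{Borealis}.
The best-response slope dP_{Alta}/dP_{Borealis} = 1/3 > 0: the reaction function is upward-sloping, so the choices are strategic complements.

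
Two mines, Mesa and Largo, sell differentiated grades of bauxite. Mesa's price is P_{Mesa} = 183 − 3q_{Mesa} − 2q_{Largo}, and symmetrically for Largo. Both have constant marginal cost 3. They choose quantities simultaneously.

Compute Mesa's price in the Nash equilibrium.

70.5

Mine Mesa's profit: π = q_{Mesa}(183 − 3q_{Mesa} − 2q_{Largo}) − 3q_{Mesa}.
∂π/∂q_{Mesa} = 180 − 6q_{Mesa} − 2q_{Largo} = 0 ⇒ q_{Mesa} = 30 − (1/3)q_{Largo}.
Setting q_{Mesa} = q_{Largo} in the reaction function: q_{Mesa} = 30 − (1/3)q_{Mesa}, so q_{Mesa} = 30 / (4/3) = 22.5.
P_{Mesa} = 183 − 3·22.5 − 2·22.5 = 70.5.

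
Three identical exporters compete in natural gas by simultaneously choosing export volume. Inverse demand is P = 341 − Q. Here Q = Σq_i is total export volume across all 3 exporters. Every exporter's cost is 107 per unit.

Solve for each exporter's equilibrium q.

A representative exporter's profit is π_i = q_i(341 − Q) − 107q_i, with Q = q_i + Σ_{j≠i} q_j.
First-order condition: 234 − 2q_i − Σ_{j≠i} q_j = 0.
Imposing symmetry (q_j = q for all j) turns Σ_{j≠i} q_j into 2q, so 234 = 4q and q = 58.5.

58.5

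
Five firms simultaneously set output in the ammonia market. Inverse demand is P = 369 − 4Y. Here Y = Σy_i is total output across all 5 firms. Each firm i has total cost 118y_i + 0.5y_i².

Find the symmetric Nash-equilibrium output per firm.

A representative firm's profit is π_i = y_i(369 − 4Y) − 118y_i − 0.5y_i², with Y = y_i + Σ_{j≠i} y_j.
First-order condition: 251 − 9y_i − 4Σ_{j≠i} y_j = 0.
Imposing symmetry (y_j = y for all j) turns Σ_{j≠i} y_j into 4y, so 251 = 25y and y = 10.04.

10.04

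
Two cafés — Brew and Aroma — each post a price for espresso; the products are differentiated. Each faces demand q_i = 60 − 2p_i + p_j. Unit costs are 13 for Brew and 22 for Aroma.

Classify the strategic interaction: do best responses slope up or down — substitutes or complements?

Brew's profit: π = (p_{Brew} − 13)(60 − 2p_{Brew} + p_{Aroma}).
∂π/∂p_{Brew} = 86 − 4p_{Brew} + p_{Aroma} = 0 ⇒ p_{Brew} = 21.5 + 0.25p_{Aroma}.
The best-response slope dp_{Brew}/dp_{Aroma} = 0.25 > 0: the reaction function is upward-sloping, so the choices are strategic complements.

strategic complements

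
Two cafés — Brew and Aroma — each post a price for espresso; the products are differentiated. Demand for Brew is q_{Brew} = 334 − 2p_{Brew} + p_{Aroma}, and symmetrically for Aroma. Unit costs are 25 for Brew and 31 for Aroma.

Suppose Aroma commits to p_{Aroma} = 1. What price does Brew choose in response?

Brew's profit: π = (p_{Brew} − 25)(334 − 2p_{Brew} + p_{Aroma}).
∂π/∂p_{Brew} = 384 − 4p_{Brew} + p_{Aroma} = 0 ⇒ p_{Brew} = 96 + 0.25p_{Aroma}.
At p_{Aroma} = 1: p_{Brew} = 96 + 0.25·1 = 96.25.

96.25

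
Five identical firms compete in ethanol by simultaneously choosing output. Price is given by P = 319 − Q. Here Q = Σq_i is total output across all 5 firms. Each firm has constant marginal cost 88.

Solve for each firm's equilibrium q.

38.5

A representative firm's profit is π_i = q_i(319 − Q) − 88q_i, with Q = q_i + Σ_{j≠i} q_j.
First-order condition: 231 − 2q_i − Σ_{j≠i} q_j = 0.
In a symmetric equilibrium every firm chooses the same q, so Σ_{j≠i} q_j = 4q. The condition becomes 231 − 6q = 0, giving q = 231/6 = 38.5.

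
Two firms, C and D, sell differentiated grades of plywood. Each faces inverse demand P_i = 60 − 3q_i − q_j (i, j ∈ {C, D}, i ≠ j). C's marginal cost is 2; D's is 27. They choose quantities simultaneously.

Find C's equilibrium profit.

243

Firm C's profit: π = q_C(60 − 3q_C − q_D) − 2q_C.
∂π/∂q_C = 58 − 6q_C − q_D = 0 ⇒ q_C = 29/3 − (1/6)q_D.
Similarly q_D = 5.5 − (1/6)q_C.
Substituting the second reaction function into the first: q_C = 29/3 − (1/6)(5.5 − (1/6)q_C), which gives (35/36)q_C = 8.75 ⇒ q_C = 9.
Then q_D = 5.5 − (1/6)·9 = 4.
P_C = 60 − 3·9 − 4 = 29.
Profit = (29 − 2)·9 = 243.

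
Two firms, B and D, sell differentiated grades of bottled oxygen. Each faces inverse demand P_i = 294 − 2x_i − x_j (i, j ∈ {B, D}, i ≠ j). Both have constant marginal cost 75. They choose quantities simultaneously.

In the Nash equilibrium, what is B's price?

Firm B's profit: π = x_B(294 − 2x_B − x_D) − 75x_B.
∂π/∂x_B = 219 − 4x_B − x_D = 0 ⇒ x_B = 54.75 − 0.25x_D.
The game is symmetric, so in equilibrium x_D = x_B: the reaction function gives 1.25x_B = 54.75, hence x_B = 43.8.
P_B = 294 − 2·43.8 − 43.8 = 162.6.

162.6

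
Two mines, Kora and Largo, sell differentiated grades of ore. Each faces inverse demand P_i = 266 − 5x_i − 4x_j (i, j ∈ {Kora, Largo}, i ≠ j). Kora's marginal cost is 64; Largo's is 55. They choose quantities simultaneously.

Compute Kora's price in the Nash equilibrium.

134

Mine Kora's profit: π = x_{Kora}(266 − 5x_{Kora} − 4x_{Largo}) − 64x_{Kora}.
∂π/∂x_{Kora} = 202 − 10x_{Kora} − 4x_{Largo} = 0 ⇒ x_{Kora} = 20.2 − 0.4x_{Largo}.
Similarly x_{Largo} = 21.1 − 0.4x_{Kora}.
Plugging x_{Largo} into Kora's best response: x_{Kora} = 20.2 − 0.4(21.1 − 0.4x_{Kora}) ⇒ 0.84x_{Kora} = 11.76, so x_{Kora} = 14.
Then x_{Largo} = 21.1 − 0.4·14 = 15.5.
P_{Kora} = 266 − 5·14 − 4·15.5 = 134.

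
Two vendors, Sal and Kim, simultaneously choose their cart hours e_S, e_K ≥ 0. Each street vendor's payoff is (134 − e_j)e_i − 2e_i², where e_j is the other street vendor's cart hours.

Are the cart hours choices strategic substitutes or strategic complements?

strategic substitutes

Sal's payoff is (134 − e_K)e_S − 2e_S².
∂π/∂e_S = 134 − e_K − 4e_S = 0, so e_S = 33.5 − 0.25e_K.
The best-response slope de_S/de_K = −0.25 < 0: the reaction function is downward-sloping, so the choices are strategic substitutes.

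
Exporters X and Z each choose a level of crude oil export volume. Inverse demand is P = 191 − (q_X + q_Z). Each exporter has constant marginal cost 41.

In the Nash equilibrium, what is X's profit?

Exporter X's profit: π = q_X(191 − (q_X + q_Z)) − 41q_X.
∂π/∂q_X = 150 − 2q_X − q_Z = 0, so q_X = 75 − 0.5q_Z.
The game is symmetric, so in equilibrium q_Z = q_X: the reaction function gives 1.5q_X = 75, hence q_X = 50.
Price P = 191 − 100 = 91.
X's profit: (91 − 41)·50 = 2500.

2500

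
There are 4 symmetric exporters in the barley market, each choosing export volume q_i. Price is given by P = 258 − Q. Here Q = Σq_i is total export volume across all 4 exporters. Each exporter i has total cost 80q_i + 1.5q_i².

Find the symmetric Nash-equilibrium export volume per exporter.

A representative exporter's profit is π_i = q_i(258 − Q) − 80q_i − 1.5q_i², with Q = q_i + Σ_{j≠i} q_j.
First-order condition: 178 − 5q_i − Σ_{j≠i} q_j = 0.
In a symmetric equilibrium every exporter chooses the same q, so Σ_{j≠i} q_j = 3q. The condition becomes 178 − 8q = 0, giving q = 178/8 = 22.25.

22.25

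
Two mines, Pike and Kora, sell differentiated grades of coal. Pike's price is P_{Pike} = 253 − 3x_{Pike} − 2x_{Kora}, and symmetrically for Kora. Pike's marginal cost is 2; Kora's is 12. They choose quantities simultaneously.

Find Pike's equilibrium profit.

3072

Mine Pike's profit: π = x_{Pike}(253 − 3x_{Pike} − 2x_{Kora}) − 2x_{Pike}.
∂π/∂x_{Pike} = 251 − 6x_{Pike} − 2x_{Kora} = 0 ⇒ x_{Pike} = 251/6 − (1/3)x_{Kora}.
Similarly x_{Kora} = 241/6 − (1/3)x_{Pike}.
Plugging x_{Kora} into Pike's best response: x_{Pike} = 251/6 − (1/3)(241/6 − (1/3)x_{Pike}) ⇒ (8/9)x_{Pike} = 256/9, so x_{Pike} = 32.
Then x_{Kora} = 241/6 − (1/3)·32 = 29.5.
P_{Pike} = 253 − 3·32 − 2·29.5 = 98.
Profit = (98 − 2)·32 = 3072.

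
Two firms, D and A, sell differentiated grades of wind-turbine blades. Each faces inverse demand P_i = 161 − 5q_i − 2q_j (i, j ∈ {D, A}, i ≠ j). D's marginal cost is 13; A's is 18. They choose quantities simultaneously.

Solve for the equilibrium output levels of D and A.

12.4375, 11.8125

Firm D's profit: π = q_D(161 − 5q_D − 2q_A) − 13q_D.
∂π/∂q_D = 148 − 10q_D − 2q_A = 0 ⇒ q_D = 14.8 − 0.2q_A.
Similarly q_A = 14.3 − 0.2q_D.
Solving the two reaction functions simultaneously: (1 − (−0.2)(−0.2))q_D = 14.8 − 0.2·14.3, so 0.96q_D = 11.94 and q_D = 12.4375.
Then q_A = 14.3 − 0.2·12.4375 = 11.8125.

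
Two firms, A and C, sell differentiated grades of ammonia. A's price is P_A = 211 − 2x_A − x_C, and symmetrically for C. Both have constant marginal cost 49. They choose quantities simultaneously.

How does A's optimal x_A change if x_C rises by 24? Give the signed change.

-6

Firm A's profit: π = x_A(211 − 2x_A − x_C) − 49x_A.
∂π/∂x_A = 162 − 4x_A − x_C = 0 ⇒ x_A = 40.5 − 0.25x_C.
The reaction-function slope is −0.25, so a 24-unit rise in x_C moves x_A by −0.25 × 24 = −6. A's best response falls — the actions are strategic substitutes.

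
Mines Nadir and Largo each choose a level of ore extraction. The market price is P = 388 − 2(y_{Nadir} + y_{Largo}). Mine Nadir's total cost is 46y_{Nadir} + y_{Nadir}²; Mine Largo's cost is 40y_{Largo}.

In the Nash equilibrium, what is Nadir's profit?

3386.88

Mine Nadir's profit: π = y_{Nadir}(388 − 2(y_{Nadir} + y_{Largo})) − 46y_{Nadir} − y_{Nadir}².
∂π/∂y_{Nadir} = 342 − 6y_{Nadir} − 2y_{Largo} = 0, so y_{Nadir} = 57 − (1/3)y_{Largo}.
For Largo: ∂π/∂y_{Largo} = 348 − 4y_{Largo} − 2y_{Nadir} = 0 ⇒ y_{Largo} = 87 − 0.5y_{Nadir}.
Substituting the second reaction function into the first: y_{Nadir} = 57 − (1/3)(87 − 0.5y_{Nadir}), which gives (5/6)y_{Nadir} = 28 ⇒ y_{Nadir} = 33.6.
Then y_{Largo} = 87 − 0.5·33.6 = 70.2.
Price P = 388 − 2·103.8 = 180.4.
Nadir's profit: (180.4 − 46)·33.6 − (33.6)² = 3386.88.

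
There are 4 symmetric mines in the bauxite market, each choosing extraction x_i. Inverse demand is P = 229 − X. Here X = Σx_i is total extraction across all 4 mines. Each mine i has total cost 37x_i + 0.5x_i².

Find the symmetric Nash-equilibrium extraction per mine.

A representative mine's profit is π_i = x_i(229 − X) − 37x_i − 0.5x_i², with X = x_i + Σ_{j≠i} x_j.
First-order condition: 192 − 3x_i − Σ_{j≠i} x_j = 0.
In a symmetric equilibrium every mine chooses the same x, so Σ_{j≠i} x_j = 3x. The condition becomes 192 − 6x = 0, giving x = 192/6 = 32.

32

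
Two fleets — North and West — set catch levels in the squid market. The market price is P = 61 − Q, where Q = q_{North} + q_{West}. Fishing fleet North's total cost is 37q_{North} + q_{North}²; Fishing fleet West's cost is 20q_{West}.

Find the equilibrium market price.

Fishing fleet North's profit: π = q_{North}(61 − (q_{North} + q_{West})) − 37q_{North} − q_{North}².
∂π/∂q_{North} = 24 − 4q_{North} − q_{West} = 0, so q_{North} = 6 − 0.25q_{West}.
For West: ∂π/∂q_{West} = 41 − 2q_{West} − q_{North} = 0 ⇒ q_{West} = 20.5 − 0.5q_{North}.
Solving the two reaction functions simultaneously: (1 − (−0.25)(−0.5))q_{North} = 6 − 0.25·20.5, so 0.875q_{North} = 0.875 and q_{North} = 1.
Then q_{West} = 20.5 − 0.5·1 = 20.
Equilibrium price: P = 61 − 21 = 40.

40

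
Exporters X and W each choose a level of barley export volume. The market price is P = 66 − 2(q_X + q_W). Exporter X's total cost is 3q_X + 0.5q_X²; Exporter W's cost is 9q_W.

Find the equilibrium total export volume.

Exporter X's profit: π = q_X(66 − 2(q_X + q_W)) − 3q_X − 0.5q_X².
∂π/∂q_X = 63 − 5q_X − 2q_W = 0, so q_X = 12.6 − 0.4q_W.
For W: ∂π/∂q_W = 57 − 4q_W − 2q_X = 0 ⇒ q_W = 14.25 − 0.5q_X.
Solving the two reaction functions simultaneously: (1 − (−0.4)(−0.5))q_X = 12.6 − 0.4·14.25, so 0.8q_X = 6.9 and q_X = 8.625.
Then q_W = 14.25 − 0.5·8.625 = 9.9375.
Total export volume: 8.625 + 9.9375 = 18.5625.

18.5625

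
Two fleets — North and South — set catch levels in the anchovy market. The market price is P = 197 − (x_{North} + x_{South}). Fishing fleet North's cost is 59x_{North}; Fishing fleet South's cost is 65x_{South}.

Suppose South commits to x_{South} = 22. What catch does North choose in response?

58

Fishing fleet North's profit: π = x_{North}(197 − (x_{North} + x_{South})) − 59x_{North}.
∂π/∂x_{North} = 138 − 2x_{North} − x_{South} = 0, so x_{North} = 69 − 0.5x_{South}.
At x_{South} = 22: x_{North} = 69 − 0.5·22 = 58.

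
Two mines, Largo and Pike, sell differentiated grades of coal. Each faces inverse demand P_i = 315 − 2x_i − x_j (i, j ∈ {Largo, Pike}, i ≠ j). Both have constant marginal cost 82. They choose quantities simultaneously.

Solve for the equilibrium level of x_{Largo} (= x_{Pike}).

46.6

Mine Largo's profit: π = x_{Largo}(315 − 2x_{Largo} − x_{Pike}) − 82x_{Largo}.
∂π/∂x_{Largo} = 233 − 4x_{Largo} − x_{Pike} = 0 ⇒ x_{Largo} = 58.25 − 0.25x_{Pike}.
By symmetry x_{Pike} = x_{Largo}; substituting into the reaction function, 1.25x_{Largo} = 58.25 and x_{Largo} = 46.6.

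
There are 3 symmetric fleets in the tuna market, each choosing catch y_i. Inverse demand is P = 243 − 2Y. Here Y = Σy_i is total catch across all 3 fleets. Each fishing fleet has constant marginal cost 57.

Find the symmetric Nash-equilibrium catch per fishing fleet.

A representative fishing fleet's profit is π_i = y_i(243 − 2Y) − 57y_i, with Y = y_i + Σ_{j≠i} y_j.
First-order condition: 186 − 4y_i − 2Σ_{j≠i} y_j = 0.
Imposing symmetry (y_j = y for all j) turns Σ_{j≠i} y_j into 2y, so 186 = 8y and y = 23.25.

23.25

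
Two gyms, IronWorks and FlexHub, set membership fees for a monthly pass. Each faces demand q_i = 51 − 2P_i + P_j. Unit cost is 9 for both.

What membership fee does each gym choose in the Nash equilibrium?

23

IronWorks's profit: π = (P_{IronWorks} − 9)(51 − 2P_{IronWorks} + P_{FlexHub}).
∂π/∂P_{IronWorks} = 69 − 4P_{IronWorks} + P_{FlexHub} = 0 ⇒ P_{IronWorks} = 17.25 + 0.25P_{FlexHub}.
By symmetry P_{FlexHub} = P_{IronWorks}; substituting into the reaction function, 0.75P_{IronWorks} = 17.25 and P_{IronWorks} = 23.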